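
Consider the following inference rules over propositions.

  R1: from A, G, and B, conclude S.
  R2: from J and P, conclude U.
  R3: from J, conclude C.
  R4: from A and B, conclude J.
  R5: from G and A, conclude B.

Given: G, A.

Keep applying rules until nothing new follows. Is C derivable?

From G and A, R5 gives B.
A and B hold, so J follows (R4).
J holds, so C follows (R3).

Yes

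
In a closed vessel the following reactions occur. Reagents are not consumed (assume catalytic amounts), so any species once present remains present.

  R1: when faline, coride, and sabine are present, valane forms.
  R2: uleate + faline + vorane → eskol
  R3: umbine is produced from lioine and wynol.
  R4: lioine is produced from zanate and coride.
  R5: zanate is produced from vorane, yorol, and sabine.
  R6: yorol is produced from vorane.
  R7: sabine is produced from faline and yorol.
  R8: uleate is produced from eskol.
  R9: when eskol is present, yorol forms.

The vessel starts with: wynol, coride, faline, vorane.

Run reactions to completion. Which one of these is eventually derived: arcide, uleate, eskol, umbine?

umbine

vorane present → yorol forms (R6).
faline and yorol present → sabine forms (R7).
vorane, yorol, and sabine present → zanate forms (R5).
zanate and coride present → lioine forms (R4).
lioine and wynol present → umbine forms (R3).
eskol would need uleate, faline, and vorane (R2), but uleate never forms. No rule produces arcide, and it is not given. uleate would need eskol (R8), but eskol never forms.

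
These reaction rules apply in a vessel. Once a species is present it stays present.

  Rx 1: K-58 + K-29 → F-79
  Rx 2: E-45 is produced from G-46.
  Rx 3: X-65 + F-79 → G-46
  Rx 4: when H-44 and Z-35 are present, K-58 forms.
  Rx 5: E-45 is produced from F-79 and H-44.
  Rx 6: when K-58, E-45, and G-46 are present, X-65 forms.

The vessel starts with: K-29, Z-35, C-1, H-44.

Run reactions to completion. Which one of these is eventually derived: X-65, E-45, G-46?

E-45

H-44 and Z-35 present → K-58 forms (Rx 4).
K-58 and K-29 present → F-79 forms (Rx 1).
F-79 and H-44 present → E-45 forms (Rx 5).
X-65 would need K-58, E-45, and G-46 (Rx 6), but G-46 never forms. G-46 would need X-65 and F-79 (Rx 3), but X-65 never forms.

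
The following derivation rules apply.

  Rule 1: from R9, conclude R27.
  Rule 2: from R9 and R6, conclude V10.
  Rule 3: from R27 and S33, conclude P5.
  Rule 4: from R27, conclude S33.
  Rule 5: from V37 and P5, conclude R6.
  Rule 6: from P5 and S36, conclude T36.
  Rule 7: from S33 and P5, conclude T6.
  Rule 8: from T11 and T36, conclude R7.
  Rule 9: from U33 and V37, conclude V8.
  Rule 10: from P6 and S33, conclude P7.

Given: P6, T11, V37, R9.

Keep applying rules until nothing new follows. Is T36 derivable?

T36 would need P5 and S36 (Rule 6), but S36 is never established.

No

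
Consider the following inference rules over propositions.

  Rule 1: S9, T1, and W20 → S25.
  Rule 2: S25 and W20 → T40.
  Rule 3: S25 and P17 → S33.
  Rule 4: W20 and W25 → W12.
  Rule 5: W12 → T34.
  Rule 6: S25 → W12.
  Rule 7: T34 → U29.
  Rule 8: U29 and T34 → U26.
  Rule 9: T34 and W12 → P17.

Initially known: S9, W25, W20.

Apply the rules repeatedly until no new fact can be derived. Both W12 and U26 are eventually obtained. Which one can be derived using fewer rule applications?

W12

W12: From W20 and W25, Rule 4 gives W12. [1 rule application]
U26: From W20 and W25, Rule 4 gives W12. From W12, Rule 5 gives T34. From T34, Rule 7 gives U29. U29 and T34 hold, so U26 follows (Rule 8). [4 rule applications]
W12 needs fewer.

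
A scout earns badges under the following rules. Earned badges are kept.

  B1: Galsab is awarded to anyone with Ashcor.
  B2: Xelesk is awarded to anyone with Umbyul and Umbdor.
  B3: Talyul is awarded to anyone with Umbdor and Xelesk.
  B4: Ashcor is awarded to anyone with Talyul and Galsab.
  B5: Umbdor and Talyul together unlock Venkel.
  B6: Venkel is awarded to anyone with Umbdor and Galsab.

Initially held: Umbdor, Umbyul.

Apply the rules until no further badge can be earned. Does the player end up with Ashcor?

No

Ashcor would need Talyul and Galsab (B4), but Galsab is never earned.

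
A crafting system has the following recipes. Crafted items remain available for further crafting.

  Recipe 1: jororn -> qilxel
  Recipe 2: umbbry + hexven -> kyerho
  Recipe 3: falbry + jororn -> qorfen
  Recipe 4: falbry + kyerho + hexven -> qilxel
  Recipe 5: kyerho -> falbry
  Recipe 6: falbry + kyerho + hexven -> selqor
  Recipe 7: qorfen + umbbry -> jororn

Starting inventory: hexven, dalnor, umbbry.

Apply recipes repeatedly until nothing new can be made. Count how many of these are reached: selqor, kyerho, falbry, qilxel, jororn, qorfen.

umbbry + hexven -> kyerho (Recipe 2).
kyerho -> falbry (Recipe 5).
falbry + kyerho + hexven -> selqor (Recipe 6).
falbry + kyerho + hexven -> qilxel (Recipe 4).
selqor: reached.
kyerho: reached.
falbry: reached.
qilxel: reached.
jororn would need qorfen and umbbry (Recipe 7), but qorfen is never obtained.
qorfen would need falbry and jororn (Recipe 3), but jororn is never obtained.
Reached: selqor, kyerho, falbry, and qilxel — 4 of the 6.

4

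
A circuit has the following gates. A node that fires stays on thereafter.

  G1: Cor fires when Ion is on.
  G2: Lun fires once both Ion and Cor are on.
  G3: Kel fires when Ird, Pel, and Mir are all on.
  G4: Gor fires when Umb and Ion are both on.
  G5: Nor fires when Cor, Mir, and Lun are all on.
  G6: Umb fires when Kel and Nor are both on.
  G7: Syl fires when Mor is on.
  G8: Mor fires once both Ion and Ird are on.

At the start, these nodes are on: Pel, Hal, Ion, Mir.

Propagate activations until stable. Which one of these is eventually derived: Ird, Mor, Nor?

Nor

G1: Ion on → Cor on.
Ion and Cor are on, so Lun fires (G2).
G5: Cor, Mir, and Lun on → Nor on.
Mor would need Ion and Ird (G8), but Ird never turns on. No rule produces Ird, and it is not given.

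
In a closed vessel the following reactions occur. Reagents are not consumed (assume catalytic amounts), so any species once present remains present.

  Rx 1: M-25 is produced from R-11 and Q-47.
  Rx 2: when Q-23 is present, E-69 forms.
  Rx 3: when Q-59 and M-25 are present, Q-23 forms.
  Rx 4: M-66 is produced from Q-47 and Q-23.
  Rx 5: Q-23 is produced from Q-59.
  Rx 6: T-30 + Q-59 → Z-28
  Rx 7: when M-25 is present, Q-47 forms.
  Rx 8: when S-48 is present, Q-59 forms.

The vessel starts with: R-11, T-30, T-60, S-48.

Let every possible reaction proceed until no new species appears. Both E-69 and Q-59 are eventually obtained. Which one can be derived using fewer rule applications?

Q-59

Q-59: S-48 present → Q-59 forms (Rx 8). [1 rule application]
E-69: S-48 present → Q-59 forms (Rx 8). Q-59 present → Q-23 forms (Rx 5). Q-23 present → E-69 forms (Rx 2). [3 rule applications]
Q-59 needs fewer.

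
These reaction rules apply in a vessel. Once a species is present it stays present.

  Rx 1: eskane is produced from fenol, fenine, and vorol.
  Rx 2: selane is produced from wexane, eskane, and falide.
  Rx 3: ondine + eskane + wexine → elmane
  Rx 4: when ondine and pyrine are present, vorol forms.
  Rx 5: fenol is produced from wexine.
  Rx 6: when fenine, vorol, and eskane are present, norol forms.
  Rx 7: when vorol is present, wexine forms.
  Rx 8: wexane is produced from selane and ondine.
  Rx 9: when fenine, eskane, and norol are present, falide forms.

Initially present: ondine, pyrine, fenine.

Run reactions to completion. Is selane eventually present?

selane would need wexane, eskane, and falide (Rx 2), but wexane never forms.

No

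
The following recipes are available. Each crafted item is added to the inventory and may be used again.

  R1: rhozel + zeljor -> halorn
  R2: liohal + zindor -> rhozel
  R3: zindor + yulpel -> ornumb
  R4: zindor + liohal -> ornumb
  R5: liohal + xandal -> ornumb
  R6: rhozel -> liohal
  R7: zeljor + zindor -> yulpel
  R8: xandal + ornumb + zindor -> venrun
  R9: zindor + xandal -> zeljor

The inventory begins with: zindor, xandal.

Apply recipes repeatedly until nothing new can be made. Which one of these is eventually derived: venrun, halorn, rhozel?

venrun

zindor + xandal -> zeljor (R9).
zeljor + zindor -> yulpel (R7).
zindor + yulpel -> ornumb (R3).
xandal + ornumb + zindor -> venrun (R8).
rhozel would need liohal and zindor (R2), but liohal is never obtained. halorn would need rhozel and zeljor (R1), but rhozel is never obtained.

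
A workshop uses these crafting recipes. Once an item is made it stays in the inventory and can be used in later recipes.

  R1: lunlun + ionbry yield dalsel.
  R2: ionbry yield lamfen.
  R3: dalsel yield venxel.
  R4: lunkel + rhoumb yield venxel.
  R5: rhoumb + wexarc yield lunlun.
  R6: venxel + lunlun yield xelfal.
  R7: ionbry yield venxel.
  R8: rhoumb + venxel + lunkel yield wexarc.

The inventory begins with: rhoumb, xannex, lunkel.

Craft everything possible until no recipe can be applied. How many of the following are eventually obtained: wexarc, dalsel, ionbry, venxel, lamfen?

Using R4, lunkel and rhoumb make venxel.
rhoumb + venxel + lunkel → wexarc (R8).
wexarc: reached.
dalsel would need lunlun and ionbry (R1), but ionbry is never obtained.
No rule produces ionbry, and it is not given.
venxel: reached.
lamfen would need ionbry (R2), but ionbry is never obtained.
Reached: wexarc and venxel — 2 of the 5.

2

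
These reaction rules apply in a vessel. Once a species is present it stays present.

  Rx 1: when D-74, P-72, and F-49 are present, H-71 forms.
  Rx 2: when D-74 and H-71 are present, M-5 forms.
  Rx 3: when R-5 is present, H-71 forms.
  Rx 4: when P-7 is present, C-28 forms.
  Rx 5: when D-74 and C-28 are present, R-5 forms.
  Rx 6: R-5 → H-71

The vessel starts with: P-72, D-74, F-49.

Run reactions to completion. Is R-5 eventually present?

R-5 would need D-74 and C-28 (Rx 5), but C-28 never forms.

No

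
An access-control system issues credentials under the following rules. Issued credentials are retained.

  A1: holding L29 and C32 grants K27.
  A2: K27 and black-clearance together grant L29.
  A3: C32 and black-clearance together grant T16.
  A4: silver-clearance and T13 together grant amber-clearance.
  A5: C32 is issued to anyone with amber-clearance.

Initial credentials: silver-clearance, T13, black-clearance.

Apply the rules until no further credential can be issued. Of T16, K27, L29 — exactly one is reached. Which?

Holding silver-clearance and T13 grants amber-clearance (A4).
Holding amber-clearance grants C32 (A5).
Holding C32 and black-clearance grants T16 (A3).
K27 would need L29 and C32 (A1), but L29 is never granted. L29 would need K27 and black-clearance (A2), but K27 is never granted.

T16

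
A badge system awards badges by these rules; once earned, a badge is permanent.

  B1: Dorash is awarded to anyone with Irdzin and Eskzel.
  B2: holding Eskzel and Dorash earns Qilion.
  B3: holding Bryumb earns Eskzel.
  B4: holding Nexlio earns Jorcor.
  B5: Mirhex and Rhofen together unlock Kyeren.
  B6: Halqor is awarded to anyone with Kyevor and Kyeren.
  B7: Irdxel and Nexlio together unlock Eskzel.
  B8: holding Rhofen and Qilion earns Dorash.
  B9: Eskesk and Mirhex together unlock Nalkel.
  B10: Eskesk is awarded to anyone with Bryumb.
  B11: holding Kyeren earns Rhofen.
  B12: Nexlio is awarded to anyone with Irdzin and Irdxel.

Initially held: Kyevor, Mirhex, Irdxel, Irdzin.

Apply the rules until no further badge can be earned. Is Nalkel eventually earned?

Nalkel would need Eskesk and Mirhex (B9), but Eskesk is never earned.

No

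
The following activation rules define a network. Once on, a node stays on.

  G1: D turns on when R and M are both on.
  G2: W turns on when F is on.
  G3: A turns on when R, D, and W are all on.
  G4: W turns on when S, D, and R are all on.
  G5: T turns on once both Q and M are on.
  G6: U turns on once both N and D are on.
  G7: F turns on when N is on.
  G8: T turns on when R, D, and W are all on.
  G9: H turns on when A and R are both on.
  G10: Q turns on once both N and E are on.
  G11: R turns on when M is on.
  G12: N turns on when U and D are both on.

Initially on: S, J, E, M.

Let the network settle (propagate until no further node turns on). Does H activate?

Yes

G11: M on → R on.
G1: R and M on → D on.
G4: S, D, and R on → W on.
R, D, and W are on, so A turns on (G3).
A and R are on, so H turns on (G9).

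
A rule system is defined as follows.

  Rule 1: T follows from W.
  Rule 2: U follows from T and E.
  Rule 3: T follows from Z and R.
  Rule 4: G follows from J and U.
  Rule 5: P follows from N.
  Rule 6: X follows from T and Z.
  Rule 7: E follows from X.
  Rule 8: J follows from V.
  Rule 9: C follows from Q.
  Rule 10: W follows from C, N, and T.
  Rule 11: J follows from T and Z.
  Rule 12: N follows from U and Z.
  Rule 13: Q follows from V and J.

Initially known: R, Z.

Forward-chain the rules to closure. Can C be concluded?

C would need Q (Rule 9), but Q is never established.

No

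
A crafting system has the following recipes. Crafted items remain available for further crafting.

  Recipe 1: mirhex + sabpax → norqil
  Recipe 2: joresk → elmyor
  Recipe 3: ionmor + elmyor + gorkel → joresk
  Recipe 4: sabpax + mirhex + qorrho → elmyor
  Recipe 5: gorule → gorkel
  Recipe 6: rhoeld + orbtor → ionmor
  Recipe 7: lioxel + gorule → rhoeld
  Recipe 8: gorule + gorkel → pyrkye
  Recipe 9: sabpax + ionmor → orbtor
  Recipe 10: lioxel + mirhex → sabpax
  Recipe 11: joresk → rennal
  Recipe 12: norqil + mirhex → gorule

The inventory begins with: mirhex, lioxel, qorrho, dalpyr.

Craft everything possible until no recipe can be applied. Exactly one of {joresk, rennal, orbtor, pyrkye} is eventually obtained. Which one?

Using Recipe 10, lioxel and mirhex make sabpax.
mirhex + sabpax → norqil (Recipe 1).
norqil + mirhex → gorule (Recipe 12).
Using Recipe 5, gorule makes gorkel.
Using Recipe 8, gorule and gorkel make pyrkye.
joresk would need ionmor, elmyor, and gorkel (Recipe 3), but ionmor is never obtained. orbtor would need sabpax and ionmor (Recipe 9), but ionmor is never obtained. rennal would need joresk (Recipe 11), but joresk is never obtained.

pyrkye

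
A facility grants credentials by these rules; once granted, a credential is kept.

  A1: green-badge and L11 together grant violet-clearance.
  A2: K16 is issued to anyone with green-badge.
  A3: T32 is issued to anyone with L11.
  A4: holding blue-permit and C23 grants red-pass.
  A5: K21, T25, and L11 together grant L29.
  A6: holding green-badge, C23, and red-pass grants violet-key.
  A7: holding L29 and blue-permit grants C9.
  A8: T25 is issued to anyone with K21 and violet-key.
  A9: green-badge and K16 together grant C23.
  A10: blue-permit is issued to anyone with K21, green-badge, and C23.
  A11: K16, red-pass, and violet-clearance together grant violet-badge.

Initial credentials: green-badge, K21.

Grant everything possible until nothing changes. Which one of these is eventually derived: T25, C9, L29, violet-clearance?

Holding green-badge grants K16 (A2).
Holding green-badge and K16 grants C23 (A9).
Holding K21, green-badge, and C23 grants blue-permit (A10).
Holding blue-permit and C23 grants red-pass (A4).
Holding green-badge, C23, and red-pass grants violet-key (A6).
Holding K21 and violet-key grants T25 (A8).
C9 would need L29 and blue-permit (A7), but L29 is never granted. L29 would need K21, T25, and L11 (A5), but L11 is never granted. violet-clearance would need green-badge and L11 (A1), but L11 is never granted.

T25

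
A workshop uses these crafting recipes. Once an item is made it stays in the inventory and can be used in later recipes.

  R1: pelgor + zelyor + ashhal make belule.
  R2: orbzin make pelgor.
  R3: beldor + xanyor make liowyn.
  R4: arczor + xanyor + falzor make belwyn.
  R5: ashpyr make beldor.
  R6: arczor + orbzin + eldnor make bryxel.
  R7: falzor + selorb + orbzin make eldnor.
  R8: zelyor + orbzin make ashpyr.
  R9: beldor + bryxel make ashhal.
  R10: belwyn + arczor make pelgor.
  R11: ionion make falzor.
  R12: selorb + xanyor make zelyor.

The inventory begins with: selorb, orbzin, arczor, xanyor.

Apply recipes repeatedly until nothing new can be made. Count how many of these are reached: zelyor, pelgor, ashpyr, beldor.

Using R12, selorb and xanyor make zelyor.
Using R2, orbzin makes pelgor.
zelyor + orbzin → ashpyr (R8).
ashpyr → beldor (R5).
zelyor: reached.
pelgor: reached.
ashpyr: reached.
beldor: reached.
All 4 are reached.

4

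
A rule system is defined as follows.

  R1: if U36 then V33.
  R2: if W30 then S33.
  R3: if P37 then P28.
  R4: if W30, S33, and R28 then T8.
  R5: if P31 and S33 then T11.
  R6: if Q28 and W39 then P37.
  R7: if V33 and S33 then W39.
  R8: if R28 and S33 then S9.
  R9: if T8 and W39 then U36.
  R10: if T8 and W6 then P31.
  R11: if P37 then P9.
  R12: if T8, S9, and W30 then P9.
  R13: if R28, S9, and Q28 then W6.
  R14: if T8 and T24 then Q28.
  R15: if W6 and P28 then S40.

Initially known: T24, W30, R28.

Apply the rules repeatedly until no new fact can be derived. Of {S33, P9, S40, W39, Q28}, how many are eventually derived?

From W30, R2 gives S33.
From W30, S33, and R28, R4 gives T8.
R28 and S33 hold, so S9 follows (R8).
From T8 and T24, R14 gives Q28.
From T8, S9, and W30, R12 gives P9.
S33: reached.
P9: reached.
S40 would need W6 and P28 (R15), but P28 is never established.
W39 would need V33 and S33 (R7), but V33 is never established.
Q28: reached.
Reached: S33, P9, and Q28 — 3 of the 5.

3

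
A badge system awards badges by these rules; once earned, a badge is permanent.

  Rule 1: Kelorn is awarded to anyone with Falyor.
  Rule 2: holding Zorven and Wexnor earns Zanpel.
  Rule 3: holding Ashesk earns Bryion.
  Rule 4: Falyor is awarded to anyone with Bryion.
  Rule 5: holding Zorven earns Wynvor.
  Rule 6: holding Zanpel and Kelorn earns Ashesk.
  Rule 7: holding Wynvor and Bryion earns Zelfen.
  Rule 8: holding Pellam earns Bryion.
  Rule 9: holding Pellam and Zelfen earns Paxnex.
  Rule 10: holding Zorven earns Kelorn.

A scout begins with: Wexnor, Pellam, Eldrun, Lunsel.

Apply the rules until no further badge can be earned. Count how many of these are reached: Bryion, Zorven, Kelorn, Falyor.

3

With Pellam, Bryion is earned (Rule 8).
With Bryion, Falyor is earned (Rule 4).
With Falyor, Kelorn is earned (Rule 1).
Bryion: reached.
No rule produces Zorven, and it is not given.
Kelorn: reached.
Falyor: reached.
Reached: Bryion, Kelorn, and Falyor — 3 of the 4.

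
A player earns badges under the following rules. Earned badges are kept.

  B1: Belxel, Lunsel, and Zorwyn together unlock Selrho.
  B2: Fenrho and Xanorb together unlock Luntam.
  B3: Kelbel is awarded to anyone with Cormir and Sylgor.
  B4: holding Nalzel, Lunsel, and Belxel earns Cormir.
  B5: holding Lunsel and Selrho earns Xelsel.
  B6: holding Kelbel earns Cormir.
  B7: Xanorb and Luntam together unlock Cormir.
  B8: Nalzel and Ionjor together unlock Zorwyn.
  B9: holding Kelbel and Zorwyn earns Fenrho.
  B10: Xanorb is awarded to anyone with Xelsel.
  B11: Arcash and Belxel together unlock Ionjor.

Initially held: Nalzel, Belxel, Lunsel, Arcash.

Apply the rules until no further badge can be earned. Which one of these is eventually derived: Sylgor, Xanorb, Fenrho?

Xanorb

With Arcash and Belxel, Ionjor is earned (B11).
With Nalzel and Ionjor, Zorwyn is earned (B8).
With Belxel, Lunsel, and Zorwyn, Selrho is earned (B1).
With Lunsel and Selrho, Xelsel is earned (B5).
With Xelsel, Xanorb is earned (B10).
No rule produces Sylgor, and it is not given. Fenrho would need Kelbel and Zorwyn (B9), but Kelbel is never earned.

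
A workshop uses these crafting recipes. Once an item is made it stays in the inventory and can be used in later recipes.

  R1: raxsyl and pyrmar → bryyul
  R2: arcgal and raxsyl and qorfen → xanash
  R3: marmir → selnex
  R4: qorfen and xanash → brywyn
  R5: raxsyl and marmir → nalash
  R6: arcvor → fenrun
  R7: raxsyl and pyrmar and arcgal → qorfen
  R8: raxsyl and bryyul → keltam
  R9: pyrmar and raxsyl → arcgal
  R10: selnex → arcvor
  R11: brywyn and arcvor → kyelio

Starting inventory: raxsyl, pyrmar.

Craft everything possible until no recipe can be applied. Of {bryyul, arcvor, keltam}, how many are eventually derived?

raxsyl and pyrmar → bryyul (R1).
raxsyl and bryyul → keltam (R8).
bryyul: reached.
arcvor would need selnex (R10), but selnex is never obtained.
keltam: reached.
Reached: bryyul and keltam — 2 of the 3.

2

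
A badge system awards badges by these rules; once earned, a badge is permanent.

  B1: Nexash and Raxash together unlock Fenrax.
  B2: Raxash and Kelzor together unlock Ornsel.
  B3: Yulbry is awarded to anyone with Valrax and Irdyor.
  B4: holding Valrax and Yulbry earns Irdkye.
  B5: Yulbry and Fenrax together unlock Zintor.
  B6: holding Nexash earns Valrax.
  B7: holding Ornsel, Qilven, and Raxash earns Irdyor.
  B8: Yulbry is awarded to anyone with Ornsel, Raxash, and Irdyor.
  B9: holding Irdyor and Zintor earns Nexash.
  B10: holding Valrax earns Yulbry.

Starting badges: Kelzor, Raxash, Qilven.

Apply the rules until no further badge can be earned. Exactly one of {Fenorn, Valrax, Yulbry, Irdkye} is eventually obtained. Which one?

With Raxash and Kelzor, Ornsel is earned (B2).
With Ornsel, Qilven, and Raxash, Irdyor is earned (B7).
With Ornsel, Raxash, and Irdyor, Yulbry is earned (B8).
Valrax would need Nexash (B6), but Nexash is never earned. No rule produces Fenorn, and it is not given. Irdkye would need Valrax and Yulbry (B4), but Valrax is never earned.

Yulbry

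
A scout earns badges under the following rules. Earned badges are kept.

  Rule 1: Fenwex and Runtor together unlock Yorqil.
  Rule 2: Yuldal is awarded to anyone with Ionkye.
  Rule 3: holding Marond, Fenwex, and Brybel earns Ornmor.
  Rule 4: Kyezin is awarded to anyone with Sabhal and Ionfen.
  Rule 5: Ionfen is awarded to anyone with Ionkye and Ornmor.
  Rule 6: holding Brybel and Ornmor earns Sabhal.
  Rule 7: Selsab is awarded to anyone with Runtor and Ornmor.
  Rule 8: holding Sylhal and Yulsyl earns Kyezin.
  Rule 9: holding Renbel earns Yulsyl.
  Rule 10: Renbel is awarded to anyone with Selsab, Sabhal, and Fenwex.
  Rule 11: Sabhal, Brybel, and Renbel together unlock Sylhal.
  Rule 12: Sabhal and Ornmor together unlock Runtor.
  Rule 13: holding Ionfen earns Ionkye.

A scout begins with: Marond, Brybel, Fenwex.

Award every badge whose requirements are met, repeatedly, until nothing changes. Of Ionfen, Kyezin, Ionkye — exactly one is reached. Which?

With Marond, Fenwex, and Brybel, Ornmor is earned (Rule 3).
With Brybel and Ornmor, Sabhal is earned (Rule 6).
With Sabhal and Ornmor, Runtor is earned (Rule 12).
With Runtor and Ornmor, Selsab is earned (Rule 7).
With Selsab, Sabhal, and Fenwex, Renbel is earned (Rule 10).
With Sabhal, Brybel, and Renbel, Sylhal is earned (Rule 11).
With Renbel, Yulsyl is earned (Rule 9).
With Sylhal and Yulsyl, Kyezin is earned (Rule 8).
Ionkye would need Ionfen (Rule 13), but Ionfen is never earned. Ionfen would need Ionkye and Ornmor (Rule 5), but Ionkye is never earned.

Kyezin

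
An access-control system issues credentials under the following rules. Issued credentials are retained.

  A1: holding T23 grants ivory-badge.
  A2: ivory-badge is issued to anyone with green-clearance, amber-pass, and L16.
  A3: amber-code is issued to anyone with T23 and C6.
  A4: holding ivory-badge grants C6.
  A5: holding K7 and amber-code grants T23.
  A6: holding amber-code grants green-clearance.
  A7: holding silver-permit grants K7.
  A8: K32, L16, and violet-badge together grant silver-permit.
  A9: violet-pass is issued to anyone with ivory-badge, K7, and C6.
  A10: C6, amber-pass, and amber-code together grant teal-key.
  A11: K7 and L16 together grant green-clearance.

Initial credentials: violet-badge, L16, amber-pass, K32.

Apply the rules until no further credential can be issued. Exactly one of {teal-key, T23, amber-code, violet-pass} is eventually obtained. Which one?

violet-pass

Holding K32, L16, and violet-badge grants silver-permit (A8).
Holding silver-permit grants K7 (A7).
Holding K7 and L16 grants green-clearance (A11).
Holding green-clearance, amber-pass, and L16 grants ivory-badge (A2).
Holding ivory-badge grants C6 (A4).
Holding ivory-badge, K7, and C6 grants violet-pass (A9).
teal-key would need C6, amber-pass, and amber-code (A10), but amber-code is never granted. T23 would need K7 and amber-code (A5), but amber-code is never granted. amber-code would need T23 and C6 (A3), but T23 is never granted.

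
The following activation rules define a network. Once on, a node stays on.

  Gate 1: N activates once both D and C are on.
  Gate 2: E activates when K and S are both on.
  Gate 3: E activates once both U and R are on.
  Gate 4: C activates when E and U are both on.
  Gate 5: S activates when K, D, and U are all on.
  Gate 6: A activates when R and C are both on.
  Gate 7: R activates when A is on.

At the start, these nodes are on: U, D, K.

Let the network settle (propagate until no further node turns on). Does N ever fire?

Yes

Gate 5: K, D, and U on → S on.
K and S are on, so E activates (Gate 2).
E and U are on, so C activates (Gate 4).
Gate 1: D and C on → N on.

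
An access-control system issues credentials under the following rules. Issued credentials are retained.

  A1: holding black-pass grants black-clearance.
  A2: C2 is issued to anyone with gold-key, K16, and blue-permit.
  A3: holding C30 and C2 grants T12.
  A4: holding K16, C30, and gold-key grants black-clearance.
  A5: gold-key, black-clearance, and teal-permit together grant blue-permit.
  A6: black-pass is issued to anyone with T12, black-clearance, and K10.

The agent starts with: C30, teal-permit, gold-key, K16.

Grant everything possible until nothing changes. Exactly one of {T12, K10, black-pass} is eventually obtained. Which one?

T12

Holding K16, C30, and gold-key grants black-clearance (A4).
Holding gold-key, black-clearance, and teal-permit grants blue-permit (A5).
Holding gold-key, K16, and blue-permit grants C2 (A2).
Holding C30 and C2 grants T12 (A3).
black-pass would need T12, black-clearance, and K10 (A6), but K10 is never granted. No rule produces K10, and it is not given.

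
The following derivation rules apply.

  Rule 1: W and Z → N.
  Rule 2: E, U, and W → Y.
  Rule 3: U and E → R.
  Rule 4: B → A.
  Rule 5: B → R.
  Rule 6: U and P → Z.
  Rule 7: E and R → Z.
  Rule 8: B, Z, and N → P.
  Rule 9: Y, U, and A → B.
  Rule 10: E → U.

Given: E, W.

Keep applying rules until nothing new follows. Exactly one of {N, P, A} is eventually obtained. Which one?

E holds, so U follows (Rule 10).
U and E hold, so R follows (Rule 3).
E and R hold, so Z follows (Rule 7).
W and Z hold, so N follows (Rule 1).
P would need B, Z, and N (Rule 8), but B is never established. A would need B (Rule 4), but B is never established.

N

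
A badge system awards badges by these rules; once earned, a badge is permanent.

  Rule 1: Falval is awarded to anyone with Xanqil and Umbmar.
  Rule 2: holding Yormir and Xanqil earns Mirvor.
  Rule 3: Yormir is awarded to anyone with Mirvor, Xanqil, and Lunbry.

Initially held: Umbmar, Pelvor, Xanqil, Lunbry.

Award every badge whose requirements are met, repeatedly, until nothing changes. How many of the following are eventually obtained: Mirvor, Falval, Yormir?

1

With Xanqil and Umbmar, Falval is earned (Rule 1).
Mirvor would need Yormir and Xanqil (Rule 2), but Yormir is never earned.
Falval: reached.
Yormir would need Mirvor, Xanqil, and Lunbry (Rule 3), but Mirvor is never earned.
Reached: Falval — 1 of the 3.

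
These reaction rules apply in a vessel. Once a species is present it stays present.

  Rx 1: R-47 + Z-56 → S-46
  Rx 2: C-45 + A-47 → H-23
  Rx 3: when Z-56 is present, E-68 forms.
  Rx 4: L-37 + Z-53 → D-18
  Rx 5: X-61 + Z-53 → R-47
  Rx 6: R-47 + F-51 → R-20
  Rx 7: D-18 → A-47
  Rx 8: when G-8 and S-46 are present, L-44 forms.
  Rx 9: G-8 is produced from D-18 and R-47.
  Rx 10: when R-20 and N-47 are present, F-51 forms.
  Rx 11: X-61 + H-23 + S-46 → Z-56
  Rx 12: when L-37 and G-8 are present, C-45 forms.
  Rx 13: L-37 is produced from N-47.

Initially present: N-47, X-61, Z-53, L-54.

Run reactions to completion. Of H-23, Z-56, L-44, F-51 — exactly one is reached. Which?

H-23

X-61 and Z-53 present → R-47 forms (Rx 5).
N-47 present → L-37 forms (Rx 13).
L-37 and Z-53 present → D-18 forms (Rx 4).
D-18 present → A-47 forms (Rx 7).
D-18 and R-47 present → G-8 forms (Rx 9).
L-37 and G-8 present → C-45 forms (Rx 12).
C-45 and A-47 present → H-23 forms (Rx 2).
Z-56 would need X-61, H-23, and S-46 (Rx 11), but S-46 never forms. F-51 would need R-20 and N-47 (Rx 10), but R-20 never forms. L-44 would need G-8 and S-46 (Rx 8), but S-46 never forms.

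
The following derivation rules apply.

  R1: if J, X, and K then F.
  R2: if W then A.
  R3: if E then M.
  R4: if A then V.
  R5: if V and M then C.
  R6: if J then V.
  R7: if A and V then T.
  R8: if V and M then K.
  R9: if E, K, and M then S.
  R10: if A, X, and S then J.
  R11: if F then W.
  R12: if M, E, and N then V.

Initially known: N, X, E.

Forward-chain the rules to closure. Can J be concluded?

No

J would need A, X, and S (R10), but A is never established.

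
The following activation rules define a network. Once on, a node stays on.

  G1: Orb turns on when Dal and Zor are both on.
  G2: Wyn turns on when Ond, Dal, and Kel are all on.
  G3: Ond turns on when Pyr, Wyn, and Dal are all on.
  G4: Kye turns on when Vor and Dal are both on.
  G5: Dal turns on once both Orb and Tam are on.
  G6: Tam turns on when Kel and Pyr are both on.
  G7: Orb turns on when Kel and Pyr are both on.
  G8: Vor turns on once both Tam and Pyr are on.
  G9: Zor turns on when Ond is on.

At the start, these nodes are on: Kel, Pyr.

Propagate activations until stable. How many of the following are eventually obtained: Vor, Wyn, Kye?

2

G6: Kel and Pyr on → Tam on.
Kel and Pyr are on, so Orb turns on (G7).
Tam and Pyr are on, so Vor turns on (G8).
Orb and Tam are on, so Dal turns on (G5).
Vor and Dal are on, so Kye turns on (G4).
Vor: reached.
Wyn would need Ond, Dal, and Kel (G2), but Ond never turns on.
Kye: reached.
Reached: Vor and Kye — 2 of the 3.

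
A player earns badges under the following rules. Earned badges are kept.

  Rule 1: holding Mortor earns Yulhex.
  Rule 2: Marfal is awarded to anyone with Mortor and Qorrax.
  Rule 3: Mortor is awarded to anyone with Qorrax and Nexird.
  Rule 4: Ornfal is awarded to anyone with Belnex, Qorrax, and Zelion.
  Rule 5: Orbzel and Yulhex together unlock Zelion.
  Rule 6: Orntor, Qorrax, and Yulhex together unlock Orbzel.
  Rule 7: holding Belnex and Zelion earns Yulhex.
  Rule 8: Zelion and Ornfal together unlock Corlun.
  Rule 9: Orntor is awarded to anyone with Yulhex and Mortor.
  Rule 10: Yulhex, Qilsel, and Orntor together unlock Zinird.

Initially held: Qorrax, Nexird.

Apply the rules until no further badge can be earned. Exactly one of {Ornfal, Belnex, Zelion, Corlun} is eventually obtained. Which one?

With Qorrax and Nexird, Mortor is earned (Rule 3).
With Mortor, Yulhex is earned (Rule 1).
With Yulhex and Mortor, Orntor is earned (Rule 9).
With Orntor, Qorrax, and Yulhex, Orbzel is earned (Rule 6).
With Orbzel and Yulhex, Zelion is earned (Rule 5).
Corlun would need Zelion and Ornfal (Rule 8), but Ornfal is never earned. Ornfal would need Belnex, Qorrax, and Zelion (Rule 4), but Belnex is never earned. No rule produces Belnex, and it is not given.

Zelion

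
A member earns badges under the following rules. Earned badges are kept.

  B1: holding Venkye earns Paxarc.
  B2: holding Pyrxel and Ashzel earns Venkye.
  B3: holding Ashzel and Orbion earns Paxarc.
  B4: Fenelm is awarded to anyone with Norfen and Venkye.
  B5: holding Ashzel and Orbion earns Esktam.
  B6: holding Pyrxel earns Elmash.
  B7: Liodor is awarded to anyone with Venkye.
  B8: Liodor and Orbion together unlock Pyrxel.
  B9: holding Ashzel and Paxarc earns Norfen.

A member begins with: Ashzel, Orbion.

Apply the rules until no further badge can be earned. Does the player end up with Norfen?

Yes

With Ashzel and Orbion, Paxarc is earned (B3).
With Ashzel and Paxarc, Norfen is earned (B9).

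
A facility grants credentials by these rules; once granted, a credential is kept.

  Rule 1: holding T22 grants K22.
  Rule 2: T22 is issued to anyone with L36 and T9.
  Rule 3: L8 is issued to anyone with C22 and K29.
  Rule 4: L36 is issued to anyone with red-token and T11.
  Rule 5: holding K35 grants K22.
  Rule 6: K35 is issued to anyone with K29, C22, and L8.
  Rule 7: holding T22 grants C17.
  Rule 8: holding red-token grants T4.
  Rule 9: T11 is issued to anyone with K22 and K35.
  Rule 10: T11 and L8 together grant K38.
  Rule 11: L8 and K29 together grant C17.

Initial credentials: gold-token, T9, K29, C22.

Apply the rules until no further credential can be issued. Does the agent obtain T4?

T4 would need red-token (Rule 8), but red-token is never granted.

No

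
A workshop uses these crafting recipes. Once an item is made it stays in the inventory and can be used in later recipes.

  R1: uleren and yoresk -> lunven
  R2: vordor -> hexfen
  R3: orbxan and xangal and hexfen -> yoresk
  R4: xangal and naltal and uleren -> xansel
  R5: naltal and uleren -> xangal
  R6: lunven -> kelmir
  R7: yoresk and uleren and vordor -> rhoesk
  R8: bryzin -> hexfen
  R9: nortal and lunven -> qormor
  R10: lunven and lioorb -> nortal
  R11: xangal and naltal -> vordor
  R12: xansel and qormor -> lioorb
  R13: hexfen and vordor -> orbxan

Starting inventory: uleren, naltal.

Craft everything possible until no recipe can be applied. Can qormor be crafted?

No

qormor would need nortal and lunven (R9), but nortal is never obtained.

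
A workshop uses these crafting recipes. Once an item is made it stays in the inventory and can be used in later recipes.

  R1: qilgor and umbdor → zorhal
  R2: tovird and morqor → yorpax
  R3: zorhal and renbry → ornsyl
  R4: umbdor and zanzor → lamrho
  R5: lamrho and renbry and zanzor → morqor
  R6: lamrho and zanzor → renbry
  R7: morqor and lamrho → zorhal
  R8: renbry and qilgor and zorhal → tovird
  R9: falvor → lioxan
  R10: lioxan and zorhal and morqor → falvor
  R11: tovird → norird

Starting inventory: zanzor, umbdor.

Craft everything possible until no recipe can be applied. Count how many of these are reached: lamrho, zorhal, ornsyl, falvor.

3

Using R4, umbdor and zanzor make lamrho.
Using R6, lamrho and zanzor make renbry.
Using R5, lamrho, renbry, and zanzor make morqor.
Using R7, morqor and lamrho make zorhal.
zorhal and renbry → ornsyl (R3).
lamrho: reached.
zorhal: reached.
ornsyl: reached.
falvor would need lioxan, zorhal, and morqor (R10), but lioxan is never obtained.
Reached: lamrho, zorhal, and ornsyl — 3 of the 4.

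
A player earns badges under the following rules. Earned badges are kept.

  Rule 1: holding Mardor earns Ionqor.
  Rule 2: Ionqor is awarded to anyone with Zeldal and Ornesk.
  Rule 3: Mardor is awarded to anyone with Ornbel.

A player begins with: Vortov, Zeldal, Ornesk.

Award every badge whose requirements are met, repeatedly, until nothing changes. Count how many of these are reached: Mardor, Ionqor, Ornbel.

With Zeldal and Ornesk, Ionqor is earned (Rule 2).
Mardor would need Ornbel (Rule 3), but Ornbel is never earned.
Ionqor: reached.
No rule produces Ornbel, and it is not given.
Reached: Ionqor — 1 of the 3.

1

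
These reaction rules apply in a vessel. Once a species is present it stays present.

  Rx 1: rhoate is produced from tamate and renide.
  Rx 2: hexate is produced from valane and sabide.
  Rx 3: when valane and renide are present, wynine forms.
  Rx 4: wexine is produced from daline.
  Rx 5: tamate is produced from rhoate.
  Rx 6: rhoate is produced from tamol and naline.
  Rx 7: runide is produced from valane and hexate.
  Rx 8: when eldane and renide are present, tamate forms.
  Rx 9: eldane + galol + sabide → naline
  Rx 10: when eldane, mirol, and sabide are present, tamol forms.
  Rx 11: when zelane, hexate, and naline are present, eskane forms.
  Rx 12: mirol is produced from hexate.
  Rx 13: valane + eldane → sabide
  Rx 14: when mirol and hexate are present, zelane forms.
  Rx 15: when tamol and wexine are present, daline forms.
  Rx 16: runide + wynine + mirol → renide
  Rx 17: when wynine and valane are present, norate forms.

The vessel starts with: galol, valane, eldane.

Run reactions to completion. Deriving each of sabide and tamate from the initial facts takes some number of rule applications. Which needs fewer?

sabide: valane and eldane present → sabide forms (Rx 13). [1 rule application]
tamate: valane and eldane present → sabide forms (Rx 13). eldane, galol, and sabide present → naline forms (Rx 9). valane and sabide present → hexate forms (Rx 2). hexate present → mirol forms (Rx 12). eldane, mirol, and sabide present → tamol forms (Rx 10). tamol and naline present → rhoate forms (Rx 6). rhoate present → tamate forms (Rx 5). [7 rule applications]
sabide needs fewer.

sabide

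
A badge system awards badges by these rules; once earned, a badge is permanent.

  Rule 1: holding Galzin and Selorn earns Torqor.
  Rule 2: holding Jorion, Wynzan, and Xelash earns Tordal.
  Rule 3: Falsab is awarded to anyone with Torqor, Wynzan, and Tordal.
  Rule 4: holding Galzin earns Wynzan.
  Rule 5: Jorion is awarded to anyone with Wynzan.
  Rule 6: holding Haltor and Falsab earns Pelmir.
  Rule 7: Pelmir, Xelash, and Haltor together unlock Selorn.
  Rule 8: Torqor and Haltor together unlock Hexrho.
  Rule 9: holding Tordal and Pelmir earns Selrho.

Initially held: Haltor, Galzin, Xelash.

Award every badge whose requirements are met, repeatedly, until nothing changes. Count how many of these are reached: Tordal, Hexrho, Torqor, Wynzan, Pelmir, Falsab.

2

With Galzin, Wynzan is earned (Rule 4).
With Wynzan, Jorion is earned (Rule 5).
With Jorion, Wynzan, and Xelash, Tordal is earned (Rule 2).
Tordal: reached.
Hexrho would need Torqor and Haltor (Rule 8), but Torqor is never earned.
Torqor would need Galzin and Selorn (Rule 1), but Selorn is never earned.
Wynzan: reached.
Pelmir would need Haltor and Falsab (Rule 6), but Falsab is never earned.
Falsab would need Torqor, Wynzan, and Tordal (Rule 3), but Torqor is never earned.
Reached: Tordal and Wynzan — 2 of the 6.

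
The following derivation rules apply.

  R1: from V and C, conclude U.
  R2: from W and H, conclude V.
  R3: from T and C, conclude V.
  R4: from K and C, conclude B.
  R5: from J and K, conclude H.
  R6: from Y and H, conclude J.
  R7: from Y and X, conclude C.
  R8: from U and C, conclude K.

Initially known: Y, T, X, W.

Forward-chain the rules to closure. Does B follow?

Yes

Y and X hold, so C follows (R7).
T and C hold, so V follows (R3).
V and C hold, so U follows (R1).
U and C hold, so K follows (R8).
From K and C, R4 gives B.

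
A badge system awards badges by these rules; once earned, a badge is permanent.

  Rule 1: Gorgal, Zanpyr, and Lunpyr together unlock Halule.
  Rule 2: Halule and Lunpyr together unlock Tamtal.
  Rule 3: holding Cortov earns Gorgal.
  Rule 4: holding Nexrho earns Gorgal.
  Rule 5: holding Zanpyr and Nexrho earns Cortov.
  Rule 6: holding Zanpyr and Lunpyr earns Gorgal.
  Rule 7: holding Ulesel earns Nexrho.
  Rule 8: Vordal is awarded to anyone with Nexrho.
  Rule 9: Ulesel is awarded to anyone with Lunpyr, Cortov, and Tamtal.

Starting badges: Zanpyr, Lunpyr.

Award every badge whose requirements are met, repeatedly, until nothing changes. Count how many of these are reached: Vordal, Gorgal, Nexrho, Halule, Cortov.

2

With Zanpyr and Lunpyr, Gorgal is earned (Rule 6).
With Gorgal, Zanpyr, and Lunpyr, Halule is earned (Rule 1).
Vordal would need Nexrho (Rule 8), but Nexrho is never earned.
Gorgal: reached.
Nexrho would need Ulesel (Rule 7), but Ulesel is never earned.
Halule: reached.
Cortov would need Zanpyr and Nexrho (Rule 5), but Nexrho is never earned.
Reached: Gorgal and Halule — 2 of the 5.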